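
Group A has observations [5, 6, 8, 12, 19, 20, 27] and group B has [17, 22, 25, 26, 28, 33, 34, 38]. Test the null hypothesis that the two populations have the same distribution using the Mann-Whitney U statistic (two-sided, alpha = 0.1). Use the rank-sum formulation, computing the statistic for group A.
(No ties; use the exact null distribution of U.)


Step 1: Combine and sort all 15 observations; assign midranks.
sorted (value, group): (5,X), (6,X), (8,X), (12,X), (17,Y), (19,X), (20,X), (22,Y), (25,Y), (26,Y), (27,X), (28,Y), (33,Y), (34,Y), (38,Y)
ranks: 5->1, 6->2, 8->3, 12->4, 17->5, 19->6, 20->7, 22->8, 25->9, 26->10, 27->11, 28->12, 33->13, 34->14, 38->15
Step 2: Rank sum for X: R1 = 1 + 2 + 3 + 4 + 6 + 7 + 11 = 34.
Step 3: U_X = R1 - n1(n1+1)/2 = 34 - 7*8/2 = 34 - 28 = 6.
       U_Y = n1*n2 - U_X = 56 - 6 = 50.
Step 4: No ties, so the exact null distribution of U (based on enumerating the C(15,7) = 6435 equally likely rank assignments) gives the two-sided p-value.
Step 5: p-value = 0.009324; compare to alpha = 0.1. reject H0.

U_X = 6, p = 0.009324, reject H0 at alpha = 0.1.


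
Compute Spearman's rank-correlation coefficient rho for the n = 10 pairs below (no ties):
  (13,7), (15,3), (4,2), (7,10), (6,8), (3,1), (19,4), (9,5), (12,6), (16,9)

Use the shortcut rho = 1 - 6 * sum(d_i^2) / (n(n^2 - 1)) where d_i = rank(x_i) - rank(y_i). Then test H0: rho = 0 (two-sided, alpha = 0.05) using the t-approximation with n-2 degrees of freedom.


Step 1: Rank x and y separately (midranks; no ties here).
rank(x): 13->7, 15->8, 4->2, 7->4, 6->3, 3->1, 19->10, 9->5, 12->6, 16->9
rank(y): 7->7, 3->3, 2->2, 10->10, 8->8, 1->1, 4->4, 5->5, 6->6, 9->9
Step 2: d_i = R_x(i) - R_y(i); compute d_i^2.
  (7-7)^2=0, (8-3)^2=25, (2-2)^2=0, (4-10)^2=36, (3-8)^2=25, (1-1)^2=0, (10-4)^2=36, (5-5)^2=0, (6-6)^2=0, (9-9)^2=0
sum(d^2) = 122.
Step 3: rho = 1 - 6*122 / (10*(10^2 - 1)) = 1 - 732/990 = 0.260606.
Step 4: Under H0, t = rho * sqrt((n-2)/(1-rho^2)) = 0.7635 ~ t(8).
Step 5: Two-sided p-value from the t-distribution with 8 df = 0.467089.
Step 6: alpha = 0.05. fail to reject H0.

rho = 0.2606, p = 0.467089, fail to reject H0 at alpha = 0.05.


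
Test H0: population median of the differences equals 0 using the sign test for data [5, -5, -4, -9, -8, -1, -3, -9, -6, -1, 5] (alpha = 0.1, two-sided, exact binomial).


Step 1: Discard zero differences. Original n = 11; n_eff = number of nonzero differences = 11.
Nonzero differences (with sign): +5, -5, -4, -9, -8, -1, -3, -9, -6, -1, +5
Step 2: Count signs: positive = 2, negative = 9.
Step 3: Under H0: P(positive) = 0.5, so the number of positives S ~ Bin(11, 0.5).
Step 4: Two-sided exact p-value = sum of Bin(11,0.5) probabilities at or below the observed probability = 0.065430.
Step 5: alpha = 0.1. reject H0.

n_eff = 11, pos = 2, neg = 9, p = 0.065430, reject H0.


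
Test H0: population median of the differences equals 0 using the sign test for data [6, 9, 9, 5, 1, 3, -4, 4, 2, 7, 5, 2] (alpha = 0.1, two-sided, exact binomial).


Step 1: Discard zero differences. Original n = 12; n_eff = number of nonzero differences = 12.
Nonzero differences (with sign): +6, +9, +9, +5, +1, +3, -4, +4, +2, +7, +5, +2
Step 2: Count signs: positive = 11, negative = 1.
Step 3: Under H0: P(positive) = 0.5, so the number of positives S ~ Bin(12, 0.5).
Step 4: Two-sided exact p-value = sum of Bin(12,0.5) probabilities at or below the observed probability = 0.006348.
Step 5: alpha = 0.1. reject H0.

n_eff = 12, pos = 11, neg = 1, p = 0.006348, reject H0.


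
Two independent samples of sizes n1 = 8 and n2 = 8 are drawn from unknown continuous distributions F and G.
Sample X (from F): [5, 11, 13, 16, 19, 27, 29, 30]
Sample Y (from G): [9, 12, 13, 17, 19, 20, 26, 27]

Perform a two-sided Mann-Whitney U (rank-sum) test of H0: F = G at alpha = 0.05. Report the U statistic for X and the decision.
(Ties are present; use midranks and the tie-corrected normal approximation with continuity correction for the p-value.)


Step 1: Combine and sort all 16 observations; assign midranks.
sorted (value, group): (5,X), (9,Y), (11,X), (12,Y), (13,X), (13,Y), (16,X), (17,Y), (19,X), (19,Y), (20,Y), (26,Y), (27,X), (27,Y), (29,X), (30,X)
ranks: 5->1, 9->2, 11->3, 12->4, 13->5.5, 13->5.5, 16->7, 17->8, 19->9.5, 19->9.5, 20->11, 26->12, 27->13.5, 27->13.5, 29->15, 30->16
Step 2: Rank sum for X: R1 = 1 + 3 + 5.5 + 7 + 9.5 + 13.5 + 15 + 16 = 70.5.
Step 3: U_X = R1 - n1(n1+1)/2 = 70.5 - 8*9/2 = 70.5 - 36 = 34.5.
       U_Y = n1*n2 - U_X = 64 - 34.5 = 29.5.
Step 4: Ties are present, so use the tie-corrected normal approximation (with continuity correction) for the p-value.
Step 5: p-value = 0.833272; compare to alpha = 0.05. fail to reject H0.

U_X = 34.5, p = 0.833272, fail to reject H0 at alpha = 0.05.


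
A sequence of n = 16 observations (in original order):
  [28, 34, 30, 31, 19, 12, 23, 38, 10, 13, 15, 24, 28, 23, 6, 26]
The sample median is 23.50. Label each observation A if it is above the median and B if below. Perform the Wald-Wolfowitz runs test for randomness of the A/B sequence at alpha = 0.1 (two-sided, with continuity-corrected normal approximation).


Step 1: Compute median = 23.50; label A = above, B = below.
Labels in order: AAAABBBABBBAABBA  (n_A = 8, n_B = 8)
Step 2: Count runs R = 7.
Step 3: Under H0 (random ordering), E[R] = 2*n_A*n_B/(n_A+n_B) + 1 = 2*8*8/16 + 1 = 9.0000.
        Var[R] = 2*n_A*n_B*(2*n_A*n_B - n_A - n_B) / ((n_A+n_B)^2 * (n_A+n_B-1)) = 14336/3840 = 3.7333.
        SD[R] = 1.9322.
Step 4: Continuity-corrected z = (R + 0.5 - E[R]) / SD[R] = (7 + 0.5 - 9.0000) / 1.9322 = -0.7763.
Step 5: Two-sided p-value via normal approximation = 2*(1 - Phi(|z|)) = 0.437558.
Step 6: alpha = 0.1. fail to reject H0.

R = 7, z = -0.7763, p = 0.437558, fail to reject H0.


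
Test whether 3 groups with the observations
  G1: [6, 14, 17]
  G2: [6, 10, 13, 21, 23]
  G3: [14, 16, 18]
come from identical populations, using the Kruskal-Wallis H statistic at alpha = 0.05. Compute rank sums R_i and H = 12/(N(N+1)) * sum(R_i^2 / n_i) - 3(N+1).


Step 1: Combine all N = 11 observations and assign midranks.
sorted (value, group, rank): (6,G1,1.5), (6,G2,1.5), (10,G2,3), (13,G2,4), (14,G1,5.5), (14,G3,5.5), (16,G3,7), (17,G1,8), (18,G3,9), (21,G2,10), (23,G2,11)
Step 2: Sum ranks within each group.
R_1 = 15 (n_1 = 3)
R_2 = 29.5 (n_2 = 5)
R_3 = 21.5 (n_3 = 3)
Step 3: H = 12/(N(N+1)) * sum(R_i^2/n_i) - 3(N+1)
     = 12/(11*12) * (15^2/3 + 29.5^2/5 + 21.5^2/3) - 3*12
     = 0.090909 * 403.133 - 36
     = 0.648485.
Step 4: Ties present; correction factor C = 1 - 12/(11^3 - 11) = 0.990909. Corrected H = 0.648485 / 0.990909 = 0.654434.
Step 5: Under H0, H ~ chi^2(2); p-value = 0.720927.
Step 6: alpha = 0.05. fail to reject H0.

H = 0.6544, df = 2, p = 0.720927, fail to reject H0.


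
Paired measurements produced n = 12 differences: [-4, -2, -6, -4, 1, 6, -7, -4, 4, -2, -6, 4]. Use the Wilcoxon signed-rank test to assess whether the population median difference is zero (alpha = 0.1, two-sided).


Step 1: Drop any zero differences (none here) and take |d_i|.
|d| = [4, 2, 6, 4, 1, 6, 7, 4, 4, 2, 6, 4]
Step 2: Midrank |d_i| (ties get averaged ranks).
ranks: |4|->6, |2|->2.5, |6|->10, |4|->6, |1|->1, |6|->10, |7|->12, |4|->6, |4|->6, |2|->2.5, |6|->10, |4|->6
Step 3: Attach original signs; sum ranks with positive sign and with negative sign.
W+ = 1 + 10 + 6 + 6 = 23
W- = 6 + 2.5 + 10 + 6 + 12 + 6 + 2.5 + 10 = 55
(Check: W+ + W- = 78 should equal n(n+1)/2 = 78.)
Step 4: Test statistic W = min(W+, W-) = 23.
Step 5: Ties in |d|, so use the tie-corrected normal approximation.
        E[W] = n(n+1)/4 = 12*13/4 = 39.
        Tie groups: |d|=2 (t=2), |d|=4 (t=5), |d|=6 (t=3); sum(t^3 - t) = 150.
        Var[W] = n(n+1)(2n+1)/24 - sum(t^3-t)/48 = 3900/24 - 150/48 = 159.375.
        z = (W - E[W]) / sqrt(Var[W]) = (23 - 39) / 12.6244 = -1.2674.
        Two-sided p = 2*Phi(z) = 0.205016.
Step 6: alpha = 0.1. fail to reject H0.

W+ = 23, W- = 55, W = min = 23, p = 0.205016, fail to reject H0.


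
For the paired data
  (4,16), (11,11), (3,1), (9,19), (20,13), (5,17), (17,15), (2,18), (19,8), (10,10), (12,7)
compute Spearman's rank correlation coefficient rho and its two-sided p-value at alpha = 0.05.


Step 1: Rank x and y separately (midranks; no ties here).
rank(x): 4->3, 11->7, 3->2, 9->5, 20->11, 5->4, 17->9, 2->1, 19->10, 10->6, 12->8
rank(y): 16->8, 11->5, 1->1, 19->11, 13->6, 17->9, 15->7, 18->10, 8->3, 10->4, 7->2
Step 2: d_i = R_x(i) - R_y(i); compute d_i^2.
  (3-8)^2=25, (7-5)^2=4, (2-1)^2=1, (5-11)^2=36, (11-6)^2=25, (4-9)^2=25, (9-7)^2=4, (1-10)^2=81, (10-3)^2=49, (6-4)^2=4, (8-2)^2=36
sum(d^2) = 290.
Step 3: rho = 1 - 6*290 / (11*(11^2 - 1)) = 1 - 1740/1320 = -0.318182.
Step 4: Under H0, t = rho * sqrt((n-2)/(1-rho^2)) = -1.0069 ~ t(9).
Step 5: Two-sided p-value from the t-distribution with 9 df = 0.340298.
Step 6: alpha = 0.05. fail to reject H0.

rho = -0.3182, p = 0.340298, fail to reject H0 at alpha = 0.05.


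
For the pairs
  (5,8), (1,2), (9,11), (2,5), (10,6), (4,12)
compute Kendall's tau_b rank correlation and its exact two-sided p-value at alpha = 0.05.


Step 1: Enumerate the 15 unordered pairs (i,j) with i<j and classify each by sign(x_j-x_i) * sign(y_j-y_i).
  (1,2):dx=-4,dy=-6->C; (1,3):dx=+4,dy=+3->C; (1,4):dx=-3,dy=-3->C; (1,5):dx=+5,dy=-2->D
  (1,6):dx=-1,dy=+4->D; (2,3):dx=+8,dy=+9->C; (2,4):dx=+1,dy=+3->C; (2,5):dx=+9,dy=+4->C
  (2,6):dx=+3,dy=+10->C; (3,4):dx=-7,dy=-6->C; (3,5):dx=+1,dy=-5->D; (3,6):dx=-5,dy=+1->D
  (4,5):dx=+8,dy=+1->C; (4,6):dx=+2,dy=+7->C; (5,6):dx=-6,dy=+6->D
Step 2: C = 10, D = 5, total pairs = 15.
Step 3: tau = (C - D)/(n(n-1)/2) = (10 - 5)/15 = 0.333333.
Step 4: Exact two-sided p-value (enumerate n! = 720 permutations of y under H0): p = 0.469444.
Step 5: alpha = 0.05. fail to reject H0.

tau_b = 0.3333 (C=10, D=5), p = 0.469444, fail to reject H0.


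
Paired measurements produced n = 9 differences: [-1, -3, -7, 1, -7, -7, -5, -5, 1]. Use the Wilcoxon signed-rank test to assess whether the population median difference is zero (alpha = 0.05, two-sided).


Step 1: Drop any zero differences (none here) and take |d_i|.
|d| = [1, 3, 7, 1, 7, 7, 5, 5, 1]
Step 2: Midrank |d_i| (ties get averaged ranks).
ranks: |1|->2, |3|->4, |7|->8, |1|->2, |7|->8, |7|->8, |5|->5.5, |5|->5.5, |1|->2
Step 3: Attach original signs; sum ranks with positive sign and with negative sign.
W+ = 2 + 2 = 4
W- = 2 + 4 + 8 + 8 + 8 + 5.5 + 5.5 = 41
(Check: W+ + W- = 45 should equal n(n+1)/2 = 45.)
Step 4: Test statistic W = min(W+, W-) = 4.
Step 5: Ties in |d|, so use the tie-corrected normal approximation.
        E[W] = n(n+1)/4 = 9*10/4 = 22.5.
        Tie groups: |d|=1 (t=3), |d|=5 (t=2), |d|=7 (t=3); sum(t^3 - t) = 54.
        Var[W] = n(n+1)(2n+1)/24 - sum(t^3-t)/48 = 1710/24 - 54/48 = 70.125.
        z = (W - E[W]) / sqrt(Var[W]) = (4 - 22.5) / 8.3741 = -2.2092.
        Two-sided p = 2*Phi(z) = 0.027161.
Step 6: alpha = 0.05. reject H0.

W+ = 4, W- = 41, W = min = 4, p = 0.027161, reject H0.


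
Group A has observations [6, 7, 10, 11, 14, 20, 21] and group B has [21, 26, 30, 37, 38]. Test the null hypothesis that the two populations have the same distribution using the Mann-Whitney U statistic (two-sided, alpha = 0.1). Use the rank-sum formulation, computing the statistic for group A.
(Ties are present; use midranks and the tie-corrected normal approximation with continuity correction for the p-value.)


Step 1: Combine and sort all 12 observations; assign midranks.
sorted (value, group): (6,X), (7,X), (10,X), (11,X), (14,X), (20,X), (21,X), (21,Y), (26,Y), (30,Y), (37,Y), (38,Y)
ranks: 6->1, 7->2, 10->3, 11->4, 14->5, 20->6, 21->7.5, 21->7.5, 26->9, 30->10, 37->11, 38->12
Step 2: Rank sum for X: R1 = 1 + 2 + 3 + 4 + 5 + 6 + 7.5 = 28.5.
Step 3: U_X = R1 - n1(n1+1)/2 = 28.5 - 7*8/2 = 28.5 - 28 = 0.5.
       U_Y = n1*n2 - U_X = 35 - 0.5 = 34.5.
Step 4: Ties are present, so use the tie-corrected normal approximation (with continuity correction) for the p-value.
Step 5: p-value = 0.007268; compare to alpha = 0.1. reject H0.

U_X = 0.5, p = 0.007268, reject H0 at alpha = 0.1.


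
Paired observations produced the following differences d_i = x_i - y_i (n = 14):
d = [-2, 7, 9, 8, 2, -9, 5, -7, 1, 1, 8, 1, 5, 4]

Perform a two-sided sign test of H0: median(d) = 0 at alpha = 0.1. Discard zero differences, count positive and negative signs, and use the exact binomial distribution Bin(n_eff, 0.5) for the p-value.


Step 1: Discard zero differences. Original n = 14; n_eff = number of nonzero differences = 14.
Nonzero differences (with sign): -2, +7, +9, +8, +2, -9, +5, -7, +1, +1, +8, +1, +5, +4
Step 2: Count signs: positive = 11, negative = 3.
Step 3: Under H0: P(positive) = 0.5, so the number of positives S ~ Bin(14, 0.5).
Step 4: Two-sided exact p-value = sum of Bin(14,0.5) probabilities at or below the observed probability = 0.057373.
Step 5: alpha = 0.1. reject H0.

n_eff = 14, pos = 11, neg = 3, p = 0.057373, reject H0.


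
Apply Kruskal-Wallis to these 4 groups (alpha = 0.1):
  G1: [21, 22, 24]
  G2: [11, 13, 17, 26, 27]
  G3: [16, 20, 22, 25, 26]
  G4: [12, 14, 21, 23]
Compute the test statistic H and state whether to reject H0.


Step 1: Combine all N = 17 observations and assign midranks.
sorted (value, group, rank): (11,G2,1), (12,G4,2), (13,G2,3), (14,G4,4), (16,G3,5), (17,G2,6), (20,G3,7), (21,G1,8.5), (21,G4,8.5), (22,G1,10.5), (22,G3,10.5), (23,G4,12), (24,G1,13), (25,G3,14), (26,G2,15.5), (26,G3,15.5), (27,G2,17)
Step 2: Sum ranks within each group.
R_1 = 32 (n_1 = 3)
R_2 = 42.5 (n_2 = 5)
R_3 = 52 (n_3 = 5)
R_4 = 26.5 (n_4 = 4)
Step 3: H = 12/(N(N+1)) * sum(R_i^2/n_i) - 3(N+1)
     = 12/(17*18) * (32^2/3 + 42.5^2/5 + 52^2/5 + 26.5^2/4) - 3*18
     = 0.039216 * 1418.95 - 54
     = 1.644935.
Step 4: Ties present; correction factor C = 1 - 18/(17^3 - 17) = 0.996324. Corrected H = 1.644935 / 0.996324 = 1.651005.
Step 5: Under H0, H ~ chi^2(3); p-value = 0.647881.
Step 6: alpha = 0.1. fail to reject H0.

H = 1.6510, df = 3, p = 0.647881, fail to reject H0.


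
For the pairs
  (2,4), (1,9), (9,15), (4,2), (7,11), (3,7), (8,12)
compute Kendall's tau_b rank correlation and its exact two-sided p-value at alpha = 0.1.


Step 1: Enumerate the 21 unordered pairs (i,j) with i<j and classify each by sign(x_j-x_i) * sign(y_j-y_i).
  (1,2):dx=-1,dy=+5->D; (1,3):dx=+7,dy=+11->C; (1,4):dx=+2,dy=-2->D; (1,5):dx=+5,dy=+7->C
  (1,6):dx=+1,dy=+3->C; (1,7):dx=+6,dy=+8->C; (2,3):dx=+8,dy=+6->C; (2,4):dx=+3,dy=-7->D
  (2,5):dx=+6,dy=+2->C; (2,6):dx=+2,dy=-2->D; (2,7):dx=+7,dy=+3->C; (3,4):dx=-5,dy=-13->C
  (3,5):dx=-2,dy=-4->C; (3,6):dx=-6,dy=-8->C; (3,7):dx=-1,dy=-3->C; (4,5):dx=+3,dy=+9->C
  (4,6):dx=-1,dy=+5->D; (4,7):dx=+4,dy=+10->C; (5,6):dx=-4,dy=-4->C; (5,7):dx=+1,dy=+1->C
  (6,7):dx=+5,dy=+5->C
Step 2: C = 16, D = 5, total pairs = 21.
Step 3: tau = (C - D)/(n(n-1)/2) = (16 - 5)/21 = 0.523810.
Step 4: Exact two-sided p-value (enumerate n! = 5040 permutations of y under H0): p = 0.136111.
Step 5: alpha = 0.1. fail to reject H0.

tau_b = 0.5238 (C=16, D=5), p = 0.136111, fail to reject H0.


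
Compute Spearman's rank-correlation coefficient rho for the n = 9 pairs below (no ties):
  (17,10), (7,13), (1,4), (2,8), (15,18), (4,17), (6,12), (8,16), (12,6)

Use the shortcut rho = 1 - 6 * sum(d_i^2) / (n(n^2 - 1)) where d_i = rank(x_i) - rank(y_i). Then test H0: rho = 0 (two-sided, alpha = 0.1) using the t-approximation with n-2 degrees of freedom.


Step 1: Rank x and y separately (midranks; no ties here).
rank(x): 17->9, 7->5, 1->1, 2->2, 15->8, 4->3, 6->4, 8->6, 12->7
rank(y): 10->4, 13->6, 4->1, 8->3, 18->9, 17->8, 12->5, 16->7, 6->2
Step 2: d_i = R_x(i) - R_y(i); compute d_i^2.
  (9-4)^2=25, (5-6)^2=1, (1-1)^2=0, (2-3)^2=1, (8-9)^2=1, (3-8)^2=25, (4-5)^2=1, (6-7)^2=1, (7-2)^2=25
sum(d^2) = 80.
Step 3: rho = 1 - 6*80 / (9*(9^2 - 1)) = 1 - 480/720 = 0.333333.
Step 4: Under H0, t = rho * sqrt((n-2)/(1-rho^2)) = 0.9354 ~ t(7).
Step 5: Two-sided p-value from the t-distribution with 7 df = 0.380713.
Step 6: alpha = 0.1. fail to reject H0.

rho = 0.3333, p = 0.380713, fail to reject H0 at alpha = 0.1.


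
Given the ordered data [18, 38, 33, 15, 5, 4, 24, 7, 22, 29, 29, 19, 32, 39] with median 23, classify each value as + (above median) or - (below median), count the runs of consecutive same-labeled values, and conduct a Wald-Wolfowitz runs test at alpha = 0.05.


Step 1: Compute median = 23; label A = above, B = below.
Labels in order: BAABBBABBAABAA  (n_A = 7, n_B = 7)
Step 2: Count runs R = 8.
Step 3: Under H0 (random ordering), E[R] = 2*n_A*n_B/(n_A+n_B) + 1 = 2*7*7/14 + 1 = 8.0000.
        Var[R] = 2*n_A*n_B*(2*n_A*n_B - n_A - n_B) / ((n_A+n_B)^2 * (n_A+n_B-1)) = 8232/2548 = 3.2308.
        SD[R] = 1.7974.
Step 4: R = E[R], so z = 0 with no continuity correction.
Step 5: Two-sided p-value via normal approximation = 2*(1 - Phi(|z|)) = 1.000000.
Step 6: alpha = 0.05. fail to reject H0.

R = 8, z = 0.0000, p = 1.000000, fail to reject H0.


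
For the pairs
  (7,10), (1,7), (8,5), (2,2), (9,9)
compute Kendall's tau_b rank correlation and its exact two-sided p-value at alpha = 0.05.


Step 1: Enumerate the 10 unordered pairs (i,j) with i<j and classify each by sign(x_j-x_i) * sign(y_j-y_i).
  (1,2):dx=-6,dy=-3->C; (1,3):dx=+1,dy=-5->D; (1,4):dx=-5,dy=-8->C; (1,5):dx=+2,dy=-1->D
  (2,3):dx=+7,dy=-2->D; (2,4):dx=+1,dy=-5->D; (2,5):dx=+8,dy=+2->C; (3,4):dx=-6,dy=-3->C
  (3,5):dx=+1,dy=+4->C; (4,5):dx=+7,dy=+7->C
Step 2: C = 6, D = 4, total pairs = 10.
Step 3: tau = (C - D)/(n(n-1)/2) = (6 - 4)/10 = 0.200000.
Step 4: Exact two-sided p-value (enumerate n! = 120 permutations of y under H0): p = 0.816667.
Step 5: alpha = 0.05. fail to reject H0.

tau_b = 0.2000 (C=6, D=4), p = 0.816667, fail to reject H0.


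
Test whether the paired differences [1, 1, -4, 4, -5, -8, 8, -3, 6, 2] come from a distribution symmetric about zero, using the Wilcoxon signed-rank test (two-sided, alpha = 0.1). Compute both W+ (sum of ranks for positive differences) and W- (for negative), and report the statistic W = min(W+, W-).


Step 1: Drop any zero differences (none here) and take |d_i|.
|d| = [1, 1, 4, 4, 5, 8, 8, 3, 6, 2]
Step 2: Midrank |d_i| (ties get averaged ranks).
ranks: |1|->1.5, |1|->1.5, |4|->5.5, |4|->5.5, |5|->7, |8|->9.5, |8|->9.5, |3|->4, |6|->8, |2|->3
Step 3: Attach original signs; sum ranks with positive sign and with negative sign.
W+ = 1.5 + 1.5 + 5.5 + 9.5 + 8 + 3 = 29
W- = 5.5 + 7 + 9.5 + 4 = 26
(Check: W+ + W- = 55 should equal n(n+1)/2 = 55.)
Step 4: Test statistic W = min(W+, W-) = 26.
Step 5: Ties in |d|, so use the tie-corrected normal approximation.
        E[W] = n(n+1)/4 = 10*11/4 = 27.5.
        Tie groups: |d|=1 (t=2), |d|=4 (t=2), |d|=8 (t=2); sum(t^3 - t) = 18.
        Var[W] = n(n+1)(2n+1)/24 - sum(t^3-t)/48 = 2310/24 - 18/48 = 95.875.
        z = (W - E[W]) / sqrt(Var[W]) = (26 - 27.5) / 9.7916 = -0.1532.
        Two-sided p = 2*Phi(z) = 0.878246.
Step 6: alpha = 0.1. fail to reject H0.

W+ = 29, W- = 26, W = min = 26, p = 0.878246, fail to reject H0.


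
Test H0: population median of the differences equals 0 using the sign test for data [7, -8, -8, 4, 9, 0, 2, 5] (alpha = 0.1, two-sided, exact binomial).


Step 1: Discard zero differences. Original n = 8; n_eff = number of nonzero differences = 7.
Nonzero differences (with sign): +7, -8, -8, +4, +9, +2, +5
Step 2: Count signs: positive = 5, negative = 2.
Step 3: Under H0: P(positive) = 0.5, so the number of positives S ~ Bin(7, 0.5).
Step 4: Two-sided exact p-value = sum of Bin(7,0.5) probabilities at or below the observed probability = 0.453125.
Step 5: alpha = 0.1. fail to reject H0.

n_eff = 7, pos = 5, neg = 2, p = 0.453125, fail to reject H0.


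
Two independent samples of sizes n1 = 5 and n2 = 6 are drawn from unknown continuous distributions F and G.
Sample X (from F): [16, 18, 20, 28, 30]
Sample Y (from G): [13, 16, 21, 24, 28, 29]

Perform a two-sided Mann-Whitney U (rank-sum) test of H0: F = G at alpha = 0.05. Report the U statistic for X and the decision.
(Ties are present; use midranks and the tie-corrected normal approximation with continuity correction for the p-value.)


Step 1: Combine and sort all 11 observations; assign midranks.
sorted (value, group): (13,Y), (16,X), (16,Y), (18,X), (20,X), (21,Y), (24,Y), (28,X), (28,Y), (29,Y), (30,X)
ranks: 13->1, 16->2.5, 16->2.5, 18->4, 20->5, 21->6, 24->7, 28->8.5, 28->8.5, 29->10, 30->11
Step 2: Rank sum for X: R1 = 2.5 + 4 + 5 + 8.5 + 11 = 31.
Step 3: U_X = R1 - n1(n1+1)/2 = 31 - 5*6/2 = 31 - 15 = 16.
       U_Y = n1*n2 - U_X = 30 - 16 = 14.
Step 4: Ties are present, so use the tie-corrected normal approximation (with continuity correction) for the p-value.
Step 5: p-value = 0.926933; compare to alpha = 0.05. fail to reject H0.

U_X = 16, p = 0.926933, fail to reject H0 at alpha = 0.05.


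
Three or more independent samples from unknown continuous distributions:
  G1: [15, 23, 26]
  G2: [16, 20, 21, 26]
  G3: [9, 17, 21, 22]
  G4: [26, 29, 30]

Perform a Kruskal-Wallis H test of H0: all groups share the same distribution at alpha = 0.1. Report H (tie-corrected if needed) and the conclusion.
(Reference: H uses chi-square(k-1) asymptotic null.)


Step 1: Combine all N = 14 observations and assign midranks.
sorted (value, group, rank): (9,G3,1), (15,G1,2), (16,G2,3), (17,G3,4), (20,G2,5), (21,G2,6.5), (21,G3,6.5), (22,G3,8), (23,G1,9), (26,G1,11), (26,G2,11), (26,G4,11), (29,G4,13), (30,G4,14)
Step 2: Sum ranks within each group.
R_1 = 22 (n_1 = 3)
R_2 = 25.5 (n_2 = 4)
R_3 = 19.5 (n_3 = 4)
R_4 = 38 (n_4 = 3)
Step 3: H = 12/(N(N+1)) * sum(R_i^2/n_i) - 3(N+1)
     = 12/(14*15) * (22^2/3 + 25.5^2/4 + 19.5^2/4 + 38^2/3) - 3*15
     = 0.057143 * 900.292 - 45
     = 6.445238.
Step 4: Ties present; correction factor C = 1 - 30/(14^3 - 14) = 0.989011. Corrected H = 6.445238 / 0.989011 = 6.516852.
Step 5: Under H0, H ~ chi^2(3); p-value = 0.089000.
Step 6: alpha = 0.1. reject H0.

H = 6.5169, df = 3, p = 0.089000, reject H0.


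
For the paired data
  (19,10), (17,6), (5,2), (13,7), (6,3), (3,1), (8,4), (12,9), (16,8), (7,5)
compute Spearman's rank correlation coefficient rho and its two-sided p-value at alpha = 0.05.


Step 1: Rank x and y separately (midranks; no ties here).
rank(x): 19->10, 17->9, 5->2, 13->7, 6->3, 3->1, 8->5, 12->6, 16->8, 7->4
rank(y): 10->10, 6->6, 2->2, 7->7, 3->3, 1->1, 4->4, 9->9, 8->8, 5->5
Step 2: d_i = R_x(i) - R_y(i); compute d_i^2.
  (10-10)^2=0, (9-6)^2=9, (2-2)^2=0, (7-7)^2=0, (3-3)^2=0, (1-1)^2=0, (5-4)^2=1, (6-9)^2=9, (8-8)^2=0, (4-5)^2=1
sum(d^2) = 20.
Step 3: rho = 1 - 6*20 / (10*(10^2 - 1)) = 1 - 120/990 = 0.878788.
Step 4: Under H0, t = rho * sqrt((n-2)/(1-rho^2)) = 5.2086 ~ t(8).
Step 5: Two-sided p-value from the t-distribution with 8 df = 0.000814.
Step 6: alpha = 0.05. reject H0.

rho = 0.8788, p = 0.000814, reject H0 at alpha = 0.05.


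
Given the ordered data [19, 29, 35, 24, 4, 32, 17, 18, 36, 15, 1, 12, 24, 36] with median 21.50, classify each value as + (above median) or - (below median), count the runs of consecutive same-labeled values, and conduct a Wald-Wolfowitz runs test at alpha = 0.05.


Step 1: Compute median = 21.50; label A = above, B = below.
Labels in order: BAAABABBABBBAA  (n_A = 7, n_B = 7)
Step 2: Count runs R = 8.
Step 3: Under H0 (random ordering), E[R] = 2*n_A*n_B/(n_A+n_B) + 1 = 2*7*7/14 + 1 = 8.0000.
        Var[R] = 2*n_A*n_B*(2*n_A*n_B - n_A - n_B) / ((n_A+n_B)^2 * (n_A+n_B-1)) = 8232/2548 = 3.2308.
        SD[R] = 1.7974.
Step 4: R = E[R], so z = 0 with no continuity correction.
Step 5: Two-sided p-value via normal approximation = 2*(1 - Phi(|z|)) = 1.000000.
Step 6: alpha = 0.05. fail to reject H0.

R = 8, z = 0.0000, p = 1.000000, fail to reject H0.


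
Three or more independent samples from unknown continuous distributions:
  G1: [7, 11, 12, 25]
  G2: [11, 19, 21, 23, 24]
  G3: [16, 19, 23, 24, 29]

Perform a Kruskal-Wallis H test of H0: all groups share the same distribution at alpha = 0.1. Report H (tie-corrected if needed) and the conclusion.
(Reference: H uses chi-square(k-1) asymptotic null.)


Step 1: Combine all N = 14 observations and assign midranks.
sorted (value, group, rank): (7,G1,1), (11,G1,2.5), (11,G2,2.5), (12,G1,4), (16,G3,5), (19,G2,6.5), (19,G3,6.5), (21,G2,8), (23,G2,9.5), (23,G3,9.5), (24,G2,11.5), (24,G3,11.5), (25,G1,13), (29,G3,14)
Step 2: Sum ranks within each group.
R_1 = 20.5 (n_1 = 4)
R_2 = 38 (n_2 = 5)
R_3 = 46.5 (n_3 = 5)
Step 3: H = 12/(N(N+1)) * sum(R_i^2/n_i) - 3(N+1)
     = 12/(14*15) * (20.5^2/4 + 38^2/5 + 46.5^2/5) - 3*15
     = 0.057143 * 826.312 - 45
     = 2.217857.
Step 4: Ties present; correction factor C = 1 - 24/(14^3 - 14) = 0.991209. Corrected H = 2.217857 / 0.991209 = 2.237528.
Step 5: Under H0, H ~ chi^2(2); p-value = 0.326683.
Step 6: alpha = 0.1. fail to reject H0.

H = 2.2375, df = 2, p = 0.326683, fail to reject H0.


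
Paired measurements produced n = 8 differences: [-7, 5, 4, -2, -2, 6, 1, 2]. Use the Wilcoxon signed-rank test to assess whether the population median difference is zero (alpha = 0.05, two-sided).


Step 1: Drop any zero differences (none here) and take |d_i|.
|d| = [7, 5, 4, 2, 2, 6, 1, 2]
Step 2: Midrank |d_i| (ties get averaged ranks).
ranks: |7|->8, |5|->6, |4|->5, |2|->3, |2|->3, |6|->7, |1|->1, |2|->3
Step 3: Attach original signs; sum ranks with positive sign and with negative sign.
W+ = 6 + 5 + 7 + 1 + 3 = 22
W- = 8 + 3 + 3 = 14
(Check: W+ + W- = 36 should equal n(n+1)/2 = 36.)
Step 4: Test statistic W = min(W+, W-) = 14.
Step 5: Ties in |d|, so use the tie-corrected normal approximation.
        E[W] = n(n+1)/4 = 8*9/4 = 18.
        Tie groups: |d|=2 (t=3); sum(t^3 - t) = 24.
        Var[W] = n(n+1)(2n+1)/24 - sum(t^3-t)/48 = 1224/24 - 24/48 = 50.5.
        z = (W - E[W]) / sqrt(Var[W]) = (14 - 18) / 7.1063 = -0.5629.
        Two-sided p = 2*Phi(z) = 0.573518.
Step 6: alpha = 0.05. fail to reject H0.

W+ = 22, W- = 14, W = min = 14, p = 0.573518, fail to reject H0.


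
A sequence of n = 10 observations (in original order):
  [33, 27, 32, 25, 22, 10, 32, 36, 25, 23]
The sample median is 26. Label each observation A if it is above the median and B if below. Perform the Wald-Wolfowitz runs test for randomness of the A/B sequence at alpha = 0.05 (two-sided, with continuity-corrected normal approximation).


Step 1: Compute median = 26; label A = above, B = below.
Labels in order: AAABBBAABB  (n_A = 5, n_B = 5)
Step 2: Count runs R = 4.
Step 3: Under H0 (random ordering), E[R] = 2*n_A*n_B/(n_A+n_B) + 1 = 2*5*5/10 + 1 = 6.0000.
        Var[R] = 2*n_A*n_B*(2*n_A*n_B - n_A - n_B) / ((n_A+n_B)^2 * (n_A+n_B-1)) = 2000/900 = 2.2222.
        SD[R] = 1.4907.
Step 4: Continuity-corrected z = (R + 0.5 - E[R]) / SD[R] = (4 + 0.5 - 6.0000) / 1.4907 = -1.0062.
Step 5: Two-sided p-value via normal approximation = 2*(1 - Phi(|z|)) = 0.314305.
Step 6: alpha = 0.05. fail to reject H0.

R = 4, z = -1.0062, p = 0.314305, fail to reject H0.


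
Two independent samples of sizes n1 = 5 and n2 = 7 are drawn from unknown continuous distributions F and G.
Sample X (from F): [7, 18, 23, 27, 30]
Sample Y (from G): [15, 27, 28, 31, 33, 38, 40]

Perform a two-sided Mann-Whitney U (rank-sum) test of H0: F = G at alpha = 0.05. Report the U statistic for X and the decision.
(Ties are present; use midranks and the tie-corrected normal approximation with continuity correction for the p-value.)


Step 1: Combine and sort all 12 observations; assign midranks.
sorted (value, group): (7,X), (15,Y), (18,X), (23,X), (27,X), (27,Y), (28,Y), (30,X), (31,Y), (33,Y), (38,Y), (40,Y)
ranks: 7->1, 15->2, 18->3, 23->4, 27->5.5, 27->5.5, 28->7, 30->8, 31->9, 33->10, 38->11, 40->12
Step 2: Rank sum for X: R1 = 1 + 3 + 4 + 5.5 + 8 = 21.5.
Step 3: U_X = R1 - n1(n1+1)/2 = 21.5 - 5*6/2 = 21.5 - 15 = 6.5.
       U_Y = n1*n2 - U_X = 35 - 6.5 = 28.5.
Step 4: Ties are present, so use the tie-corrected normal approximation (with continuity correction) for the p-value.
Step 5: p-value = 0.087602; compare to alpha = 0.05. fail to reject H0.

U_X = 6.5, p = 0.087602, fail to reject H0 at alpha = 0.05.


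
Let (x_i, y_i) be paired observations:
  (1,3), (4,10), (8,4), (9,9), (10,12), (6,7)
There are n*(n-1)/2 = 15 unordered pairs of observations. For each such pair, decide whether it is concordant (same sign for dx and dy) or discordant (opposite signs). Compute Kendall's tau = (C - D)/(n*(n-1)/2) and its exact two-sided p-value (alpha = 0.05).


Step 1: Enumerate the 15 unordered pairs (i,j) with i<j and classify each by sign(x_j-x_i) * sign(y_j-y_i).
  (1,2):dx=+3,dy=+7->C; (1,3):dx=+7,dy=+1->C; (1,4):dx=+8,dy=+6->C; (1,5):dx=+9,dy=+9->C
  (1,6):dx=+5,dy=+4->C; (2,3):dx=+4,dy=-6->D; (2,4):dx=+5,dy=-1->D; (2,5):dx=+6,dy=+2->C
  (2,6):dx=+2,dy=-3->D; (3,4):dx=+1,dy=+5->C; (3,5):dx=+2,dy=+8->C; (3,6):dx=-2,dy=+3->D
  (4,5):dx=+1,dy=+3->C; (4,6):dx=-3,dy=-2->C; (5,6):dx=-4,dy=-5->C
Step 2: C = 11, D = 4, total pairs = 15.
Step 3: tau = (C - D)/(n(n-1)/2) = (11 - 4)/15 = 0.466667.
Step 4: Exact two-sided p-value (enumerate n! = 720 permutations of y under H0): p = 0.272222.
Step 5: alpha = 0.05. fail to reject H0.

tau_b = 0.4667 (C=11, D=4), p = 0.272222, fail to reject H0.


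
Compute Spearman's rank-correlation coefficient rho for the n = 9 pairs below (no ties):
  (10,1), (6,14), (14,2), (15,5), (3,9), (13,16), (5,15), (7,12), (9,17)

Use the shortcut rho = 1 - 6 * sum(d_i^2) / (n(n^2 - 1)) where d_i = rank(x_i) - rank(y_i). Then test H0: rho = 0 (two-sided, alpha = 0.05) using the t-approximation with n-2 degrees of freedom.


Step 1: Rank x and y separately (midranks; no ties here).
rank(x): 10->6, 6->3, 14->8, 15->9, 3->1, 13->7, 5->2, 7->4, 9->5
rank(y): 1->1, 14->6, 2->2, 5->3, 9->4, 16->8, 15->7, 12->5, 17->9
Step 2: d_i = R_x(i) - R_y(i); compute d_i^2.
  (6-1)^2=25, (3-6)^2=9, (8-2)^2=36, (9-3)^2=36, (1-4)^2=9, (7-8)^2=1, (2-7)^2=25, (4-5)^2=1, (5-9)^2=16
sum(d^2) = 158.
Step 3: rho = 1 - 6*158 / (9*(9^2 - 1)) = 1 - 948/720 = -0.316667.
Step 4: Under H0, t = rho * sqrt((n-2)/(1-rho^2)) = -0.8833 ~ t(7).
Step 5: Two-sided p-value from the t-distribution with 7 df = 0.406397.
Step 6: alpha = 0.05. fail to reject H0.

rho = -0.3167, p = 0.406397, fail to reject H0 at alpha = 0.05.


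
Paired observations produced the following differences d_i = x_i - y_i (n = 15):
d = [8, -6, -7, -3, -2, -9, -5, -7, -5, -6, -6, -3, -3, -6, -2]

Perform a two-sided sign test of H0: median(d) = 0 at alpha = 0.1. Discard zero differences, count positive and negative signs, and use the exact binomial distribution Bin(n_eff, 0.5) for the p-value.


Step 1: Discard zero differences. Original n = 15; n_eff = number of nonzero differences = 15.
Nonzero differences (with sign): +8, -6, -7, -3, -2, -9, -5, -7, -5, -6, -6, -3, -3, -6, -2
Step 2: Count signs: positive = 1, negative = 14.
Step 3: Under H0: P(positive) = 0.5, so the number of positives S ~ Bin(15, 0.5).
Step 4: Two-sided exact p-value = sum of Bin(15,0.5) probabilities at or below the observed probability = 0.000977.
Step 5: alpha = 0.1. reject H0.

n_eff = 15, pos = 1, neg = 14, p = 0.000977, reject H0.


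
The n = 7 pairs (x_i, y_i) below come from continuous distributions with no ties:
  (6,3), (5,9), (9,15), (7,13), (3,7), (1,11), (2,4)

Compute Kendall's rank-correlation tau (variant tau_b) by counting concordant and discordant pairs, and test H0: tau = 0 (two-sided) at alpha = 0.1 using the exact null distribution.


Step 1: Enumerate the 21 unordered pairs (i,j) with i<j and classify each by sign(x_j-x_i) * sign(y_j-y_i).
  (1,2):dx=-1,dy=+6->D; (1,3):dx=+3,dy=+12->C; (1,4):dx=+1,dy=+10->C; (1,5):dx=-3,dy=+4->D
  (1,6):dx=-5,dy=+8->D; (1,7):dx=-4,dy=+1->D; (2,3):dx=+4,dy=+6->C; (2,4):dx=+2,dy=+4->C
  (2,5):dx=-2,dy=-2->C; (2,6):dx=-4,dy=+2->D; (2,7):dx=-3,dy=-5->C; (3,4):dx=-2,dy=-2->C
  (3,5):dx=-6,dy=-8->C; (3,6):dx=-8,dy=-4->C; (3,7):dx=-7,dy=-11->C; (4,5):dx=-4,dy=-6->C
  (4,6):dx=-6,dy=-2->C; (4,7):dx=-5,dy=-9->C; (5,6):dx=-2,dy=+4->D; (5,7):dx=-1,dy=-3->C
  (6,7):dx=+1,dy=-7->D
Step 2: C = 14, D = 7, total pairs = 21.
Step 3: tau = (C - D)/(n(n-1)/2) = (14 - 7)/21 = 0.333333.
Step 4: Exact two-sided p-value (enumerate n! = 5040 permutations of y under H0): p = 0.381349.
Step 5: alpha = 0.1. fail to reject H0.

tau_b = 0.3333 (C=14, D=7), p = 0.381349, fail to reject H0.


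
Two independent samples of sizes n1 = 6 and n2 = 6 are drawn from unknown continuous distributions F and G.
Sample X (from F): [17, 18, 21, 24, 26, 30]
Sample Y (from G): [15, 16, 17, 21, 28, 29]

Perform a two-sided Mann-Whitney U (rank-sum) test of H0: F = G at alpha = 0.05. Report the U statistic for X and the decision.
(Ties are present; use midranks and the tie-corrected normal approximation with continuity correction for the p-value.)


Step 1: Combine and sort all 12 observations; assign midranks.
sorted (value, group): (15,Y), (16,Y), (17,X), (17,Y), (18,X), (21,X), (21,Y), (24,X), (26,X), (28,Y), (29,Y), (30,X)
ranks: 15->1, 16->2, 17->3.5, 17->3.5, 18->5, 21->6.5, 21->6.5, 24->8, 26->9, 28->10, 29->11, 30->12
Step 2: Rank sum for X: R1 = 3.5 + 5 + 6.5 + 8 + 9 + 12 = 44.
Step 3: U_X = R1 - n1(n1+1)/2 = 44 - 6*7/2 = 44 - 21 = 23.
       U_Y = n1*n2 - U_X = 36 - 23 = 13.
Step 4: Ties are present, so use the tie-corrected normal approximation (with continuity correction) for the p-value.
Step 5: p-value = 0.469613; compare to alpha = 0.05. fail to reject H0.

U_X = 23, p = 0.469613, fail to reject H0 at alpha = 0.05.


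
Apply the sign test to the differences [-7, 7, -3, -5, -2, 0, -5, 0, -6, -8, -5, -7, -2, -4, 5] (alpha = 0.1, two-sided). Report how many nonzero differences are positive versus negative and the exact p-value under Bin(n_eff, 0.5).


Step 1: Discard zero differences. Original n = 15; n_eff = number of nonzero differences = 13.
Nonzero differences (with sign): -7, +7, -3, -5, -2, -5, -6, -8, -5, -7, -2, -4, +5
Step 2: Count signs: positive = 2, negative = 11.
Step 3: Under H0: P(positive) = 0.5, so the number of positives S ~ Bin(13, 0.5).
Step 4: Two-sided exact p-value = sum of Bin(13,0.5) probabilities at or below the observed probability = 0.022461.
Step 5: alpha = 0.1. reject H0.

n_eff = 13, pos = 2, neg = 11, p = 0.022461, reject H0.


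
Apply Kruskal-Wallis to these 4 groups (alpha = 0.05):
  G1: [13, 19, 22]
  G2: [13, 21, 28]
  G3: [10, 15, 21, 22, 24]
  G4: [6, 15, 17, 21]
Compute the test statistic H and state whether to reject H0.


Step 1: Combine all N = 15 observations and assign midranks.
sorted (value, group, rank): (6,G4,1), (10,G3,2), (13,G1,3.5), (13,G2,3.5), (15,G3,5.5), (15,G4,5.5), (17,G4,7), (19,G1,8), (21,G2,10), (21,G3,10), (21,G4,10), (22,G1,12.5), (22,G3,12.5), (24,G3,14), (28,G2,15)
Step 2: Sum ranks within each group.
R_1 = 24 (n_1 = 3)
R_2 = 28.5 (n_2 = 3)
R_3 = 44 (n_3 = 5)
R_4 = 23.5 (n_4 = 4)
Step 3: H = 12/(N(N+1)) * sum(R_i^2/n_i) - 3(N+1)
     = 12/(15*16) * (24^2/3 + 28.5^2/3 + 44^2/5 + 23.5^2/4) - 3*16
     = 0.050000 * 988.013 - 48
     = 1.400625.
Step 4: Ties present; correction factor C = 1 - 42/(15^3 - 15) = 0.987500. Corrected H = 1.400625 / 0.987500 = 1.418354.
Step 5: Under H0, H ~ chi^2(3); p-value = 0.701238.
Step 6: alpha = 0.05. fail to reject H0.

H = 1.4184, df = 3, p = 0.701238, fail to reject H0.


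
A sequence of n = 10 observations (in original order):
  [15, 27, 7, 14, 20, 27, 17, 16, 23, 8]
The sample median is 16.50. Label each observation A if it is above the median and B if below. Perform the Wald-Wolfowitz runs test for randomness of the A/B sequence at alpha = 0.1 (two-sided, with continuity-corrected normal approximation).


Step 1: Compute median = 16.50; label A = above, B = below.
Labels in order: BABBAAABAB  (n_A = 5, n_B = 5)
Step 2: Count runs R = 7.
Step 3: Under H0 (random ordering), E[R] = 2*n_A*n_B/(n_A+n_B) + 1 = 2*5*5/10 + 1 = 6.0000.
        Var[R] = 2*n_A*n_B*(2*n_A*n_B - n_A - n_B) / ((n_A+n_B)^2 * (n_A+n_B-1)) = 2000/900 = 2.2222.
        SD[R] = 1.4907.
Step 4: Continuity-corrected z = (R - 0.5 - E[R]) / SD[R] = (7 - 0.5 - 6.0000) / 1.4907 = 0.3354.
Step 5: Two-sided p-value via normal approximation = 2*(1 - Phi(|z|)) = 0.737316.
Step 6: alpha = 0.1. fail to reject H0.

R = 7, z = 0.3354, p = 0.737316, fail to reject H0.


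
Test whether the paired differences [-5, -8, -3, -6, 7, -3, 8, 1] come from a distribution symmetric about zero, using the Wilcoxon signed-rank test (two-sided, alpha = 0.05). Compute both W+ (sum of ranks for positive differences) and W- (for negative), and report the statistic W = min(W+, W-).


Step 1: Drop any zero differences (none here) and take |d_i|.
|d| = [5, 8, 3, 6, 7, 3, 8, 1]
Step 2: Midrank |d_i| (ties get averaged ranks).
ranks: |5|->4, |8|->7.5, |3|->2.5, |6|->5, |7|->6, |3|->2.5, |8|->7.5, |1|->1
Step 3: Attach original signs; sum ranks with positive sign and with negative sign.
W+ = 6 + 7.5 + 1 = 14.5
W- = 4 + 7.5 + 2.5 + 5 + 2.5 = 21.5
(Check: W+ + W- = 36 should equal n(n+1)/2 = 36.)
Step 4: Test statistic W = min(W+, W-) = 14.5.
Step 5: Ties in |d|, so use the tie-corrected normal approximation.
        E[W] = n(n+1)/4 = 8*9/4 = 18.
        Tie groups: |d|=3 (t=2), |d|=8 (t=2); sum(t^3 - t) = 12.
        Var[W] = n(n+1)(2n+1)/24 - sum(t^3-t)/48 = 1224/24 - 12/48 = 50.75.
        z = (W - E[W]) / sqrt(Var[W]) = (14.5 - 18) / 7.1239 = -0.4913.
        Two-sided p = 2*Phi(z) = 0.623212.
Step 6: alpha = 0.05. fail to reject H0.

W+ = 14.5, W- = 21.5, W = min = 14.5, p = 0.623212, fail to reject H0.


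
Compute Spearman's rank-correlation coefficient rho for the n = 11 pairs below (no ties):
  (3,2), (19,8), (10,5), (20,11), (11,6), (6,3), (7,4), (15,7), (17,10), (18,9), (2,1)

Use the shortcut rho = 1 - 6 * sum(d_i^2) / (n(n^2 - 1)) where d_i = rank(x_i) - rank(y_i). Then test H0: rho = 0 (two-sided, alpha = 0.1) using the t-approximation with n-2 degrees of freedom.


Step 1: Rank x and y separately (midranks; no ties here).
rank(x): 3->2, 19->10, 10->5, 20->11, 11->6, 6->3, 7->4, 15->7, 17->8, 18->9, 2->1
rank(y): 2->2, 8->8, 5->5, 11->11, 6->6, 3->3, 4->4, 7->7, 10->10, 9->9, 1->1
Step 2: d_i = R_x(i) - R_y(i); compute d_i^2.
  (2-2)^2=0, (10-8)^2=4, (5-5)^2=0, (11-11)^2=0, (6-6)^2=0, (3-3)^2=0, (4-4)^2=0, (7-7)^2=0, (8-10)^2=4, (9-9)^2=0, (1-1)^2=0
sum(d^2) = 8.
Step 3: rho = 1 - 6*8 / (11*(11^2 - 1)) = 1 - 48/1320 = 0.963636.
Step 4: Under H0, t = rho * sqrt((n-2)/(1-rho^2)) = 10.8186 ~ t(9).
Step 5: Two-sided p-value from the t-distribution with 9 df = 0.000002.
Step 6: alpha = 0.1. reject H0.

rho = 0.9636, p = 0.000002, reject H0 at alpha = 0.1.


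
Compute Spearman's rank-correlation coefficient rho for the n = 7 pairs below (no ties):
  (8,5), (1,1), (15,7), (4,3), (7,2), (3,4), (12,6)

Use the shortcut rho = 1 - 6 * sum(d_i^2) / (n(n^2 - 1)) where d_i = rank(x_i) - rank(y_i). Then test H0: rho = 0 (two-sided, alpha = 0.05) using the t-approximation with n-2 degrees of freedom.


Step 1: Rank x and y separately (midranks; no ties here).
rank(x): 8->5, 1->1, 15->7, 4->3, 7->4, 3->2, 12->6
rank(y): 5->5, 1->1, 7->7, 3->3, 2->2, 4->4, 6->6
Step 2: d_i = R_x(i) - R_y(i); compute d_i^2.
  (5-5)^2=0, (1-1)^2=0, (7-7)^2=0, (3-3)^2=0, (4-2)^2=4, (2-4)^2=4, (6-6)^2=0
sum(d^2) = 8.
Step 3: rho = 1 - 6*8 / (7*(7^2 - 1)) = 1 - 48/336 = 0.857143.
Step 4: Under H0, t = rho * sqrt((n-2)/(1-rho^2)) = 3.7210 ~ t(5).
Step 5: Two-sided p-value from the t-distribution with 5 df = 0.013697.
Step 6: alpha = 0.05. reject H0.

rho = 0.8571, p = 0.013697, reject H0 at alpha = 0.05.


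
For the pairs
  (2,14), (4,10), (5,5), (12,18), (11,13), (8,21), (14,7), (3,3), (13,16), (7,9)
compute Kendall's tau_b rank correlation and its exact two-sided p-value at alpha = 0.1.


Step 1: Enumerate the 45 unordered pairs (i,j) with i<j and classify each by sign(x_j-x_i) * sign(y_j-y_i).
  (1,2):dx=+2,dy=-4->D; (1,3):dx=+3,dy=-9->D; (1,4):dx=+10,dy=+4->C; (1,5):dx=+9,dy=-1->D
  (1,6):dx=+6,dy=+7->C; (1,7):dx=+12,dy=-7->D; (1,8):dx=+1,dy=-11->D; (1,9):dx=+11,dy=+2->C
  (1,10):dx=+5,dy=-5->D; (2,3):dx=+1,dy=-5->D; (2,4):dx=+8,dy=+8->C; (2,5):dx=+7,dy=+3->C
  (2,6):dx=+4,dy=+11->C; (2,7):dx=+10,dy=-3->D; (2,8):dx=-1,dy=-7->C; (2,9):dx=+9,dy=+6->C
  (2,10):dx=+3,dy=-1->D; (3,4):dx=+7,dy=+13->C; (3,5):dx=+6,dy=+8->C; (3,6):dx=+3,dy=+16->C
  (3,7):dx=+9,dy=+2->C; (3,8):dx=-2,dy=-2->C; (3,9):dx=+8,dy=+11->C; (3,10):dx=+2,dy=+4->C
  (4,5):dx=-1,dy=-5->C; (4,6):dx=-4,dy=+3->D; (4,7):dx=+2,dy=-11->D; (4,8):dx=-9,dy=-15->C
  (4,9):dx=+1,dy=-2->D; (4,10):dx=-5,dy=-9->C; (5,6):dx=-3,dy=+8->D; (5,7):dx=+3,dy=-6->D
  (5,8):dx=-8,dy=-10->C; (5,9):dx=+2,dy=+3->C; (5,10):dx=-4,dy=-4->C; (6,7):dx=+6,dy=-14->D
  (6,8):dx=-5,dy=-18->C; (6,9):dx=+5,dy=-5->D; (6,10):dx=-1,dy=-12->C; (7,8):dx=-11,dy=-4->C
  (7,9):dx=-1,dy=+9->D; (7,10):dx=-7,dy=+2->D; (8,9):dx=+10,dy=+13->C; (8,10):dx=+4,dy=+6->C
  (9,10):dx=-6,dy=-7->C
Step 2: C = 27, D = 18, total pairs = 45.
Step 3: tau = (C - D)/(n(n-1)/2) = (27 - 18)/45 = 0.200000.
Step 4: Exact two-sided p-value (enumerate n! = 3628800 permutations of y under H0): p = 0.484313.
Step 5: alpha = 0.1. fail to reject H0.

tau_b = 0.2000 (C=27, D=18), p = 0.484313, fail to reject H0.
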